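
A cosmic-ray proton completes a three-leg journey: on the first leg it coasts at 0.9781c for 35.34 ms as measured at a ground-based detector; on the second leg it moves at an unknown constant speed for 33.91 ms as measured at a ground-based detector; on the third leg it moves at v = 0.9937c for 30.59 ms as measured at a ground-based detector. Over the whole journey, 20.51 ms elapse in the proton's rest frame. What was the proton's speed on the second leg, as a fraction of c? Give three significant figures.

β = 0.958

Leg 1: γ = 1/√(1 − 0.9781²) = 1/√0.04332 = 4.805; τ_1 = 35.34/4.805 = 7.356 ms.
Leg 2: speed unknown; τ_2 = 33.91/γ_2.
Leg 3: γ = 1/√(1 − 0.9937²) = 1/√0.01256 = 8.923; τ_3 = 30.59/8.923 = 3.428 ms.
Total proper time: 7.356 + τ_2 + 3.428 = 20.51, so τ_2 = 20.51 − 10.78 = 9.726 ms.
γ_2 = 33.91/9.726 = 3.486; β = √(1 − 1/γ²) = √0.9177.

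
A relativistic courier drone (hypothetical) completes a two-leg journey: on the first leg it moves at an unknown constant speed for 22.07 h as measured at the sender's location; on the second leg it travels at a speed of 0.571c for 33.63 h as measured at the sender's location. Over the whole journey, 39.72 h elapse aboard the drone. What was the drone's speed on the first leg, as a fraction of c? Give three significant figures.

Leg 1: speed unknown; τ_1 = 22.07/γ_1.
Leg 2: γ = 1/√(1 − 0.571²) = 1/√0.6740 = 1.218; τ_2 = 33.63/1.218 = 27.61 h.
Total proper time: τ_1 + 27.61 = 39.72, so τ_1 = 39.72 − 27.61 = 12.11 h.
γ_1 = 22.07/12.11 = 1.822; β = √(1 − 1/γ²) = √0.6988.

β = 0.836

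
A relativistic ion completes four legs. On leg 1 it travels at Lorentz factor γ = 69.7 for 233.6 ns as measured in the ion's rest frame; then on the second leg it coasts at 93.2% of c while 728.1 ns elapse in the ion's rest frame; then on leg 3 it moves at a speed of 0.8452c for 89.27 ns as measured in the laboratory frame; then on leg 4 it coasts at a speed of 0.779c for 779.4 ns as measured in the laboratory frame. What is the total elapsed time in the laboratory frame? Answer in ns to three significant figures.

Leg 1: γ = 69.7; Δt_1 = 69.70 × 233.6 = 1.628×10⁴ ns.
Leg 2: β = 0.932; γ = 1/√(1 − 0.932²) = 1/√0.1314 = 2.759; Δt_2 = 2.759 × 728.1 = 2009 ns.
Leg 3: 89.27 ns is already measured in the laboratory frame.
Leg 4: 779.4 ns is already measured in the laboratory frame.
Total: 1.628×10⁴ + 2009 + 89.27 + 779.4 ns.

Δt = 1.92×10⁴ ns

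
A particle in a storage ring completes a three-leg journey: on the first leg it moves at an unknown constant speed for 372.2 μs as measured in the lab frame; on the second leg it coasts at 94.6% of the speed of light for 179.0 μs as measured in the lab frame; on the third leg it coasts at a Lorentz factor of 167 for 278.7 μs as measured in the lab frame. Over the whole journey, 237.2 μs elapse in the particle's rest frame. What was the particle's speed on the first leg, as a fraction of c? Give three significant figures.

β = 0.879

Leg 1: speed unknown; τ_1 = 372.2/γ_1.
Leg 2: β = 0.946; γ = 1/√(1 − 0.946²) = 1/√0.1051 = 3.085; τ_2 = 179.0/3.085 = 58.03 μs.
Leg 3: γ = 167; τ_3 = 278.7/167.0 = 1.669 μs.
Total proper time: τ_1 + 58.03 + 1.669 = 237.2, so τ_1 = 237.2 − 59.69 = 177.5 μs.
γ_1 = 372.2/177.5 = 2.097; β = √(1 − 1/γ²) = √0.7726.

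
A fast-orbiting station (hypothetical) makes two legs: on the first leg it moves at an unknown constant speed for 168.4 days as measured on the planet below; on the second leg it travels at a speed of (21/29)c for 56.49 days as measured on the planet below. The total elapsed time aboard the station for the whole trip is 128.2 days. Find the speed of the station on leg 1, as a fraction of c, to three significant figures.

Leg 1: speed unknown; τ_1 = 168.4/γ_1.
Leg 2: γ = 1/√(1 − (21/29)²) = 29/20 = 1.450; τ_2 = 56.49/1.450 = 38.96 days.
Total proper time: τ_1 + 38.96 = 128.2, so τ_1 = 128.2 − 38.96 = 89.24 days.
γ_1 = 168.4/89.24 = 1.887; β = √(1 − 1/γ²) = √0.7192.

β = 0.848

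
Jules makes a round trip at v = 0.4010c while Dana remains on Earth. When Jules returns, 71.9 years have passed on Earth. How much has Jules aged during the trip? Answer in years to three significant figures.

τ = 65.9 years

γ = 1/√(1 − 0.4010²) = 1/√0.8392 = 1.092
Jules's clock measures proper time along the trip: τ = Δt/γ = 71.9/1.092 years.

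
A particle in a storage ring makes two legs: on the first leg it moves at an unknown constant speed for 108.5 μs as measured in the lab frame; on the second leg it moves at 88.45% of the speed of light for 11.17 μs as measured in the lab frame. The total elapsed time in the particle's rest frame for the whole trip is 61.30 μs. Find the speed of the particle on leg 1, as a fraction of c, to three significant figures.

β = 0.856

Leg 1: speed unknown; τ_1 = 108.5/γ_1.
Leg 2: β = 0.8845; γ = 1/√(1 − 0.8845²) = 1/√0.2177 = 2.143; τ_2 = 11.17/2.143 = 5.211 μs.
Total proper time: τ_1 + 5.211 = 61.30, so τ_1 = 61.30 − 5.211 = 56.09 μs.
γ_1 = 108.5/56.09 = 1.934; β = √(1 − 1/γ²) = √0.7328.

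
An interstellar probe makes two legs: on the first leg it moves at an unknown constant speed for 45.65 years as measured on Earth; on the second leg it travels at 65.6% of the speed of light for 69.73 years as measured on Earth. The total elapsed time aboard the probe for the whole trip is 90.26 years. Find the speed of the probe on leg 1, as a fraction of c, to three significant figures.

Leg 1: speed unknown; τ_1 = 45.65/γ_1.
Leg 2: β = 0.656; γ = 1/√(1 − 0.656²) = 1/√0.5697 = 1.325; τ_2 = 69.73/1.325 = 52.63 years.
Total proper time: τ_1 + 52.63 = 90.26, so τ_1 = 90.26 − 52.63 = 37.63 years.
γ_1 = 45.65/37.63 = 1.213; β = √(1 − 1/γ²) = √0.3205.

β = 0.566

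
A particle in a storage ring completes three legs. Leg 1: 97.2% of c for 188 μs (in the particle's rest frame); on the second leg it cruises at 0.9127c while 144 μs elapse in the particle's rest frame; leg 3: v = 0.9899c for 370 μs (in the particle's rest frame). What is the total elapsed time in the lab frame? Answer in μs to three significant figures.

Δt = 3760 μs

Leg 1: β = 0.972; γ = 1/√(1 − 0.972²) = 1/√0.05522 = 4.256; Δt_1 = 4.256 × 188 = 800.1 μs.
Leg 2: γ = 1/√(1 − 0.9127²) = 1/√0.1670 = 2.447; Δt_2 = 2.447 × 144 = 352.4 μs.
Leg 3: γ = 1/√(1 − 0.9899²) = 1/√0.02010 = 7.054; Δt_3 = 7.054 × 370 = 2610 μs.
Total: 800.1 + 352.4 + 2610 μs.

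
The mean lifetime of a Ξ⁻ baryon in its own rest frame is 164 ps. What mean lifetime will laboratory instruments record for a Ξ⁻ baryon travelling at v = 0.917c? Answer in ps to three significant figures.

Δt = 411 ps

γ = 1/√(1 − 0.917²) = 1/√0.1591 = 2.507
The rest-frame lifetime is the proper time; the lab measures the dilated interval Δt = γτ₀ = 2.507 × 164 ps.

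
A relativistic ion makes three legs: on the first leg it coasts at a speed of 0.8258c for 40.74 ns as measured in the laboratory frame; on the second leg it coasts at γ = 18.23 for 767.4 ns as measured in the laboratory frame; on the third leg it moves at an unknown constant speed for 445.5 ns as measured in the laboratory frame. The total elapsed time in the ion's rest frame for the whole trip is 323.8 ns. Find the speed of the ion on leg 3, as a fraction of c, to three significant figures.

β = 0.814

Leg 1: γ = 1/√(1 − 0.8258²) = 1/√0.3181 = 1.773; τ_1 = 40.74/1.773 = 22.98 ns.
Leg 2: γ = 18.23; τ_2 = 767.4/18.23 = 42.10 ns.
Leg 3: speed unknown; τ_3 = 445.5/γ_3.
Total proper time: 22.98 + 42.10 + τ_3 = 323.8, so τ_3 = 323.8 − 65.07 = 258.7 ns.
γ_3 = 445.5/258.7 = 1.722; β = √(1 − 1/γ²) = √0.6627.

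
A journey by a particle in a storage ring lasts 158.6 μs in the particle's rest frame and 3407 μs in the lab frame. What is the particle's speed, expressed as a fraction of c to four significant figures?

The proper time is measured in the particle's rest frame (both events occur at the particle's location); Δt is measured in the lab frame. γ = Δt/τ = 3407/158.6 = 21.48.
β = √(1 − 1/γ²) = √(1 − 0.002167) = √0.9978

v = 0.9989c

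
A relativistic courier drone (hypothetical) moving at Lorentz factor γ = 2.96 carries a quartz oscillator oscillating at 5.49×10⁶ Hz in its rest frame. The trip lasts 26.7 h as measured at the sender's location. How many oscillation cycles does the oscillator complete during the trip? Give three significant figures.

γ = 2.96
The oscillator's own cycle count is N = f × τ where τ is the proper time aboard the drone. τ = Δt/γ = 26.7/2.960 = 9.020 h = 3.247×10⁴ s.
N = 5.49×10⁶ × 3.247×10⁴ = 1.783×10¹¹.

N = 1.78×10¹¹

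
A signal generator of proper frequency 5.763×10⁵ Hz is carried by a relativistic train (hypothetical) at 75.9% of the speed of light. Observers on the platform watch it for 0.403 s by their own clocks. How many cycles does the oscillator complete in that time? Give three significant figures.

β = 0.759; γ = 1/√(1 − 0.759²) = 1/√0.4239 = 1.536
During 0.403 s of lab time, the oscillator's proper time advances by τ = Δt/γ = 0.403/1.536 = 0.2624 s = 2.624×10⁻¹ s.
N = f × τ = 5.763×10⁵ × 2.624×10⁻¹ = 1.512×10⁵.

N = 1.51×10⁵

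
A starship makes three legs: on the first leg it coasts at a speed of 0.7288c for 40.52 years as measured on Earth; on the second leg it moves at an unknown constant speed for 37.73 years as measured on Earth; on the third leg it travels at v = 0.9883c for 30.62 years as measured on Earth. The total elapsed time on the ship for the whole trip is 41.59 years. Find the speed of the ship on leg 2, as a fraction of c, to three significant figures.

Leg 1: γ = 1/√(1 − 0.7288²) = 1/√0.4689 = 1.460; τ_1 = 40.52/1.460 = 27.75 years.
Leg 2: speed unknown; τ_2 = 37.73/γ_2.
Leg 3: γ = 1/√(1 − 0.9883²) = 1/√0.02326 = 6.556; τ_3 = 30.62/6.556 = 4.670 years.
Total proper time: 27.75 + τ_2 + 4.670 = 41.59, so τ_2 = 41.59 − 32.42 = 9.175 years.
γ_2 = 37.73/9.175 = 4.112; β = √(1 − 1/γ²) = √0.9409.

β = 0.970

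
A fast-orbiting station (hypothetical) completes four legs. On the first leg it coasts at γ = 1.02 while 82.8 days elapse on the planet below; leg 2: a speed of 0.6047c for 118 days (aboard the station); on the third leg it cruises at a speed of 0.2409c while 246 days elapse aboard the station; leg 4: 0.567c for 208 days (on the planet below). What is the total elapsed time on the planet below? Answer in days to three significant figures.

Δt = 692 days

Leg 1: 82.8 days is already measured on the planet below.
Leg 2: γ = 1/√(1 − 0.6047²) = 1/√0.6343 = 1.256; Δt_2 = 1.256 × 118 = 148.2 days.
Leg 3: γ = 1/√(1 − 0.2409²) = 1/√0.9420 = 1.030; Δt_3 = 1.030 × 246 = 253.5 days.
Leg 4: 208 days is already measured on the planet below.
Total: 82.80 + 148.2 + 253.5 + 208.0 days.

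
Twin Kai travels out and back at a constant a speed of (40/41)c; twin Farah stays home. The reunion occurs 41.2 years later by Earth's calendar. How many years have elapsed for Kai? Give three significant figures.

τ = 9.04 years

γ = 1/√(1 − (40/41)²) = 41/9 ≈ 4.556
Kai's clock measures proper time along the trip: τ = Δt/γ = 41.2/4.556 years.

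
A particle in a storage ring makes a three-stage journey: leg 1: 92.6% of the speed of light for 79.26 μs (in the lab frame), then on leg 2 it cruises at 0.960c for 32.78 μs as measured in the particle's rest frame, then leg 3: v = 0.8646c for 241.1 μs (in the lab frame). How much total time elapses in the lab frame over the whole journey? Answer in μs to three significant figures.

Leg 1: 79.26 μs is already measured in the lab frame.
Leg 2: γ = 1/√(1 − 0.960²) = 25/7 ≈ 3.571; Δt_2 = 3.571 × 32.78 = 117.1 μs.
Leg 3: 241.1 μs is already measured in the lab frame.
Total: 79.26 + 117.1 + 241.1 μs.

Δt = 437 μs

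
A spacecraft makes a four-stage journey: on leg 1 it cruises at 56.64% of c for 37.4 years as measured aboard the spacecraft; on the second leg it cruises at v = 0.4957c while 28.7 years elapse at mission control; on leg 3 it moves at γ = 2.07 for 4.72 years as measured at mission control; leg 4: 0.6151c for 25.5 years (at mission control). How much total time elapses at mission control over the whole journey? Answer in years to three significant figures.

Leg 1: β = 0.5664; γ = 1/√(1 − 0.5664²) = 1/√0.6792 = 1.213; Δt_1 = 1.213 × 37.4 = 45.38 years.
Leg 2: 28.7 years is already measured at mission control.
Leg 3: 4.72 years is already measured at mission control.
Leg 4: 25.5 years is already measured at mission control.
Total: 45.38 + 28.70 + 4.720 + 25.50 years.

Δt = 104 years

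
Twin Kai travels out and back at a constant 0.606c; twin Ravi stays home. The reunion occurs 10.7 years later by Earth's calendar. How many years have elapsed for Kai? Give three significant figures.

γ = 1/√(1 − 0.606²) = 1/√0.6328 = 1.257
Kai's clock measures proper time along the trip: τ = Δt/γ = 10.7/1.257 years.

τ = 8.51 years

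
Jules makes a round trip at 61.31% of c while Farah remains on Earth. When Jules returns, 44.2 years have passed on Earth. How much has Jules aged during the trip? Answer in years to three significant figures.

τ = 34.9 years

β = 0.6131; γ = 1/√(1 − 0.6131²) = 1/√0.6241 = 1.266
Jules's clock measures proper time along the trip: τ = Δt/γ = 44.2/1.266 years.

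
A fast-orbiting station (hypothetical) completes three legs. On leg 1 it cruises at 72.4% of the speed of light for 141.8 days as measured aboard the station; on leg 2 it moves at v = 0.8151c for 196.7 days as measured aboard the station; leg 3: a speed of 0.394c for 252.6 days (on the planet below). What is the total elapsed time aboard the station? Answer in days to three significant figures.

Leg 1: 141.8 days is already measured aboard the station.
Leg 2: 196.7 days is already measured aboard the station.
Leg 3: γ = 1/√(1 − 0.394²) = 1/√0.8448 = 1.088; τ_3 = 252.6/1.088 = 232.2 days.
Total: 141.8 + 196.7 + 232.2 days.

τ = 571 days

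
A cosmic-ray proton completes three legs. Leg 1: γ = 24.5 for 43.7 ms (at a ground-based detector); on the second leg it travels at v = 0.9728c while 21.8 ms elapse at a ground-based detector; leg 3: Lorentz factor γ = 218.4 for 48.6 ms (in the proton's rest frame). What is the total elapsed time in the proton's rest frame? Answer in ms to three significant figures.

τ = 55.4 ms

Leg 1: γ = 24.5; τ_1 = 43.7/24.50 = 1.784 ms.
Leg 2: γ = 1/√(1 − 0.9728²) = 1/√0.05366 = 4.317; τ_2 = 21.8/4.317 = 5.050 ms.
Leg 3: 48.6 ms is already measured in the proton's rest frame.
Total: 1.784 + 5.050 + 48.60 ms.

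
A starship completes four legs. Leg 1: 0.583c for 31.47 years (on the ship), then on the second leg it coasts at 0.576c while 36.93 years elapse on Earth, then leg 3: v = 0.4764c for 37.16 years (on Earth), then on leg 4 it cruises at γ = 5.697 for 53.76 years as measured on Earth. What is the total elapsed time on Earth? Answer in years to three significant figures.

Leg 1: γ = 1/√(1 − 0.583²) = 1/√0.6601 = 1.231; Δt_1 = 1.231 × 31.47 = 38.73 years.
Leg 2: 36.93 years is already measured on Earth.
Leg 3: 37.16 years is already measured on Earth.
Leg 4: 53.76 years is already measured on Earth.
Total: 38.73 + 36.93 + 37.16 + 53.76 years.

Δt = 167 years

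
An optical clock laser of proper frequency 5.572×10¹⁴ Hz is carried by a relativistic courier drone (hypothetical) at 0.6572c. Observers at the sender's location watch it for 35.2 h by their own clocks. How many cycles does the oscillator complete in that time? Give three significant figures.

γ = 1/√(1 − 0.6572²) = 1/√0.5681 = 1.327
During 35.2 h of lab time, the oscillator's proper time advances by τ = Δt/γ = 35.2/1.327 = 26.53 h = 9.551×10⁴ s.
N = f × τ = 5.572×10¹⁴ × 9.551×10⁴ = 5.322×10¹⁹.

N = 5.32×10¹⁹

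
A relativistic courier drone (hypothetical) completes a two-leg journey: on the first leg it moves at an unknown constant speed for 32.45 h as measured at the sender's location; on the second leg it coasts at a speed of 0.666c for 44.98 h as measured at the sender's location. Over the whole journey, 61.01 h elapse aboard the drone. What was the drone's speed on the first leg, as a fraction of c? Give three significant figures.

β = 0.533

Leg 1: speed unknown; τ_1 = 32.45/γ_1.
Leg 2: γ = 1/√(1 − 0.666²) = 1/√0.5564 = 1.341; τ_2 = 44.98/1.341 = 33.55 h.
Total proper time: τ_1 + 33.55 = 61.01, so τ_1 = 61.01 − 33.55 = 27.46 h.
γ_1 = 32.45/27.46 = 1.182; β = √(1 − 1/γ²) = √0.2841.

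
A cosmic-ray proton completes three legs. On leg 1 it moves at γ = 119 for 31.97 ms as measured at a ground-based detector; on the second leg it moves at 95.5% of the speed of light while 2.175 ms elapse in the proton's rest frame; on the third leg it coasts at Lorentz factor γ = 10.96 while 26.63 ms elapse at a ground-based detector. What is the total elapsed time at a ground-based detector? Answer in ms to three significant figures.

Δt = 65.9 ms

Leg 1: 31.97 ms is already measured at a ground-based detector.
Leg 2: β = 0.955; γ = 1/√(1 − 0.955²) = 1/√0.08798 = 3.371; Δt_2 = 3.371 × 2.175 = 7.333 ms.
Leg 3: 26.63 ms is already measured at a ground-based detector.
Total: 31.97 + 7.333 + 26.63 ms.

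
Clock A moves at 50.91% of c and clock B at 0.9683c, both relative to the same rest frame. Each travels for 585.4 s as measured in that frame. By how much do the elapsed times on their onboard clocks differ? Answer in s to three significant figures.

|τ_A − τ_B| = 358 s

A: β = 0.5091; γ = 1/√(1 − 0.5091²) = 1/√0.7408 = 1.162; τ_A = 585.4/1.162 = 503.9 s.
B: γ = 1/√(1 − 0.9683²) = 1/√0.06240 = 4.003; τ_B = 585.4/4.003 = 146.2 s.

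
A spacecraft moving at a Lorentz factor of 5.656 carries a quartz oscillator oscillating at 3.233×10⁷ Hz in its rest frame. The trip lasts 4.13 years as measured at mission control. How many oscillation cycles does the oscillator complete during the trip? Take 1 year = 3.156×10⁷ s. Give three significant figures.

γ = 5.656
The oscillator's own cycle count is N = f × τ where τ is the proper time aboard the spacecraft. τ = Δt/γ = 4.13/5.656 = 0.7302 years = 2.305×10⁷ s.
N = 3.233×10⁷ × 2.305×10⁷ = 7.450×10¹⁴.

N = 7.45×10¹⁴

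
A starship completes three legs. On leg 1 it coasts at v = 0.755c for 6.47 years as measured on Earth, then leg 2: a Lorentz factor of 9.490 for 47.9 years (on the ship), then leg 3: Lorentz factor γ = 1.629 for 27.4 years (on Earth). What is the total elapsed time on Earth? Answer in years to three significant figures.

Leg 1: 6.47 years is already measured on Earth.
Leg 2: γ = 9.490; Δt_2 = 9.490 × 47.9 = 454.6 years.
Leg 3: 27.4 years is already measured on Earth.
Total: 6.470 + 454.6 + 27.40 years.

Δt = 488 years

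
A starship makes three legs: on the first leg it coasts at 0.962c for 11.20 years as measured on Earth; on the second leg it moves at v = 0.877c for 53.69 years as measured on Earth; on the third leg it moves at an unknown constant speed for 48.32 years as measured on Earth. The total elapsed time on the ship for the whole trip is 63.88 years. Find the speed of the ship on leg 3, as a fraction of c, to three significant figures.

β = 0.689

Leg 1: γ = 1/√(1 − 0.962²) = 1/√0.07456 = 3.662; τ_1 = 11.20/3.662 = 3.058 years.
Leg 2: γ = 1/√(1 − 0.877²) = 1/√0.2309 = 2.081; τ_2 = 53.69/2.081 = 25.80 years.
Leg 3: speed unknown; τ_3 = 48.32/γ_3.
Total proper time: 3.058 + 25.80 + τ_3 = 63.88, so τ_3 = 63.88 − 28.86 = 35.02 years.
γ_3 = 48.32/35.02 = 1.380; β = √(1 − 1/γ²) = √0.4746.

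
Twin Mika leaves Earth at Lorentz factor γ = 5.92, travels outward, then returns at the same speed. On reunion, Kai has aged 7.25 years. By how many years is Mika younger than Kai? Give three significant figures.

Δt − τ = 6.03 years

γ = 5.92
Mika's elapsed proper time: τ = 7.25/5.920 = 1.225 years.
Age gap = Δt − τ = 7.25 − 1.225 years.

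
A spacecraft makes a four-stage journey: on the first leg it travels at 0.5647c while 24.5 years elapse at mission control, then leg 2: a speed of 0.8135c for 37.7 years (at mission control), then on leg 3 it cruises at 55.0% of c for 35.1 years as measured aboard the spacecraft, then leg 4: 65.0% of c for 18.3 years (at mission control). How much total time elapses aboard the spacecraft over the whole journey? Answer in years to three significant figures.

Leg 1: γ = 1/√(1 − 0.5647²) = 1/√0.6811 = 1.212; τ_1 = 24.5/1.212 = 20.22 years.
Leg 2: γ = 1/√(1 − 0.8135²) = 1/√0.3382 = 1.719; τ_2 = 37.7/1.719 = 21.92 years.
Leg 3: 35.1 years is already measured aboard the spacecraft.
Leg 4: β = 0.650; γ = 1/√(1 − 0.650²) = 1/√0.5775 = 1.316; τ_4 = 18.3/1.316 = 13.91 years.
Total: 20.22 + 21.92 + 35.10 + 13.91 years.

τ = 91.2 years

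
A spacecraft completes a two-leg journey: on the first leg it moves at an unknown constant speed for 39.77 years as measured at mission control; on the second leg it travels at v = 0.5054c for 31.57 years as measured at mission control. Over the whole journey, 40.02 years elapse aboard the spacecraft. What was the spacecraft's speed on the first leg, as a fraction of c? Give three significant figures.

β = 0.947

Leg 1: speed unknown; τ_1 = 39.77/γ_1.
Leg 2: γ = 1/√(1 − 0.5054²) = 1/√0.7446 = 1.159; τ_2 = 31.57/1.159 = 27.24 years.
Total proper time: τ_1 + 27.24 = 40.02, so τ_1 = 40.02 − 27.24 = 12.78 years.
γ_1 = 39.77/12.78 = 3.112; β = √(1 − 1/γ²) = √0.8968.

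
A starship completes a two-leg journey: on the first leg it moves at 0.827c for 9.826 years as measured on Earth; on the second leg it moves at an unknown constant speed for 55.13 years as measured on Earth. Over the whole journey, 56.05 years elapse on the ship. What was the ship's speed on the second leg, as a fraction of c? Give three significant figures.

Leg 1: γ = 1/√(1 − 0.827²) = 1/√0.3161 = 1.779; τ_1 = 9.826/1.779 = 5.524 years.
Leg 2: speed unknown; τ_2 = 55.13/γ_2.
Total proper time: 5.524 + τ_2 = 56.05, so τ_2 = 56.05 − 5.524 = 50.53 years.
γ_2 = 55.13/50.53 = 1.091; β = √(1 − 1/γ²) = √0.1601.

β = 0.400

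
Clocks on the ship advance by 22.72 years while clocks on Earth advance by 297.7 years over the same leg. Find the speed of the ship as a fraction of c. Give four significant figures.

The proper time is measured on the ship (both events occur at the ship's location); Δt is measured on Earth. γ = Δt/τ = 297.7/22.72 = 13.10.
β = √(1 − 1/γ²) = √(1 − 0.005825) = √0.9942

β = 0.9971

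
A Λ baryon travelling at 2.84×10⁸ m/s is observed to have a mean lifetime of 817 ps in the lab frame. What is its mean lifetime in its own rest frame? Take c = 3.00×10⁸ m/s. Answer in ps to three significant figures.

β = 2.84×10⁸/3.00×10⁸ = 0.9467; γ = 1/√(1 − 0.9467²) = 3.104
The lab-frame lifetime is the dilated interval; the proper lifetime is τ₀ = Δt/γ = 817/3.104 ps.

τ₀ = 263 ps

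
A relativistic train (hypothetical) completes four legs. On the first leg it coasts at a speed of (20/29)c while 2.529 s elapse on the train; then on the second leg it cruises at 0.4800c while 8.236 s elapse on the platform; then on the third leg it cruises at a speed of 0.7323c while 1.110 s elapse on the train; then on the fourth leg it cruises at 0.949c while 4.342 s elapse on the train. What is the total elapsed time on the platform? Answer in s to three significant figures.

Δt = 27.1 s

Leg 1: γ = 1/√(1 − (20/29)²) = 29/21 ≈ 1.381; Δt_1 = 1.381 × 2.529 = 3.492 s.
Leg 2: 8.236 s is already measured on the platform.
Leg 3: γ = 1/√(1 − 0.7323²) = 1/√0.4637 = 1.468; Δt_3 = 1.468 × 1.110 = 1.630 s.
Leg 4: γ = 1/√(1 − 0.949²) = 1/√0.09940 = 3.172; Δt_4 = 3.172 × 4.342 = 13.77 s.
Total: 3.492 + 8.236 + 1.630 + 13.77 s.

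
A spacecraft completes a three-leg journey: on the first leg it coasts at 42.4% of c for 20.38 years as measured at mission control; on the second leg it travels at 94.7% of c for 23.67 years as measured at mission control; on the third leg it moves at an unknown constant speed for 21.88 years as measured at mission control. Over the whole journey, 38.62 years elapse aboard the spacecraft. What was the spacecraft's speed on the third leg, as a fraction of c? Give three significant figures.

Leg 1: β = 0.424; γ = 1/√(1 − 0.424²) = 1/√0.8202 = 1.104; τ_1 = 20.38/1.104 = 18.46 years.
Leg 2: β = 0.947; γ = 1/√(1 − 0.947²) = 1/√0.1032 = 3.113; τ_2 = 23.67/3.113 = 7.604 years.
Leg 3: speed unknown; τ_3 = 21.88/γ_3.
Total proper time: 18.46 + 7.604 + τ_3 = 38.62, so τ_3 = 38.62 − 26.06 = 12.56 years.
γ_3 = 21.88/12.56 = 1.742; β = √(1 − 1/γ²) = √0.6705.

β = 0.819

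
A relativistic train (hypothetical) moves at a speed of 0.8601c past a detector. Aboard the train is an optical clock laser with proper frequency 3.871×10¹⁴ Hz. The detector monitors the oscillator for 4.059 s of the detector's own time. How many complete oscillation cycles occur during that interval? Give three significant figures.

γ = 1/√(1 − 0.8601²) = 1/√0.2602 = 1.960
During 4.059 s of lab time, the oscillator's proper time advances by τ = Δt/γ = 4.059/1.960 = 2.071 s = 2.071×10⁰ s.
N = f × τ = 3.871×10¹⁴ × 2.071×10⁰ = 8.015×10¹⁴.

N = 8.02×10¹⁴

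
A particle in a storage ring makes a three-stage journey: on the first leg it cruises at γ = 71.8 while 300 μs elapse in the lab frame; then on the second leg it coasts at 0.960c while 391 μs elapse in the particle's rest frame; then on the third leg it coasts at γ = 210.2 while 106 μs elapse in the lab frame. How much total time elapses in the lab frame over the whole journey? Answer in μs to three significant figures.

Δt = 1800 μs

Leg 1: 300 μs is already measured in the lab frame.
Leg 2: γ = 1/√(1 − 0.960²) = 25/7 ≈ 3.571; Δt_2 = 3.571 × 391 = 1396 μs.
Leg 3: 106 μs is already measured in the lab frame.
Total: 300.0 + 1396 + 106.0 μs.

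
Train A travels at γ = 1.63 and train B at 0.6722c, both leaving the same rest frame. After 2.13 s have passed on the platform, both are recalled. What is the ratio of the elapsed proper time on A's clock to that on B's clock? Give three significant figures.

A: γ = 1.63. B: γ = 1/√(1 − 0.6722²) = 1/√0.5481 = 1.351.
τ_A/τ_B = γ_B/γ_A = 1.351/1.630 = 0.8286, so τ_A/τ_B = 0.8286.

τ_A/τ_B = 0.829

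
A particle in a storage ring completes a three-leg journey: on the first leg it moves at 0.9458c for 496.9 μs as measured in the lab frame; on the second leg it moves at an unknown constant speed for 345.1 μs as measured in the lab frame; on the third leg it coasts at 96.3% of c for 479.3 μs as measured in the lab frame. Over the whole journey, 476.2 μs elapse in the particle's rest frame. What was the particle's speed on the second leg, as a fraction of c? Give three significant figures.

β = 0.843

Leg 1: γ = 1/√(1 − 0.9458²) = 1/√0.1055 = 3.079; τ_1 = 496.9/3.079 = 161.4 μs.
Leg 2: speed unknown; τ_2 = 345.1/γ_2.
Leg 3: β = 0.963; γ = 1/√(1 − 0.963²) = 1/√0.07263 = 3.711; τ_3 = 479.3/3.711 = 129.2 μs.
Total proper time: 161.4 + τ_2 + 129.2 = 476.2, so τ_2 = 476.2 − 290.5 = 185.7 μs.
γ_2 = 345.1/185.7 = 1.859; β = √(1 − 1/γ²) = √0.7106.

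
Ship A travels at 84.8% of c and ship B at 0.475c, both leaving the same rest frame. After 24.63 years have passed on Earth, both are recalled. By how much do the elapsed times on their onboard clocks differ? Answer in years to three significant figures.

|τ_A − τ_B| = 8.62 years

A: β = 0.848; γ = 1/√(1 − 0.848²) = 1/√0.2809 = 1.887; τ_A = 24.63/1.887 = 13.05 years.
B: γ = 1/√(1 − 0.475²) = 1/√0.7744 = 1.136; τ_B = 24.63/1.136 = 21.67 years.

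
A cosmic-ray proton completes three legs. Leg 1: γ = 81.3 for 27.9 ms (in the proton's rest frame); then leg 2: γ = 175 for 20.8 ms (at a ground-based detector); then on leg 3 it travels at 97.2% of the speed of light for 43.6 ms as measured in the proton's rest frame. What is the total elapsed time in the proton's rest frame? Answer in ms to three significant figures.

Leg 1: 27.9 ms is already measured in the proton's rest frame.
Leg 2: γ = 175; τ_2 = 20.8/175.0 = 0.1189 ms.
Leg 3: 43.6 ms is already measured in the proton's rest frame.
Total: 27.90 + 0.1189 + 43.60 ms.

τ = 71.6 ms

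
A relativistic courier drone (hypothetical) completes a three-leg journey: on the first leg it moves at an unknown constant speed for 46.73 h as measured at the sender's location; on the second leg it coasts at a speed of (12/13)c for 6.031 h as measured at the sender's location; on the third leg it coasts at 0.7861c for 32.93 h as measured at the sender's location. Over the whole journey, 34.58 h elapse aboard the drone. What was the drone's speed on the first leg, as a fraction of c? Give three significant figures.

Leg 1: speed unknown; τ_1 = 46.73/γ_1.
Leg 2: γ = 1/√(1 − (12/13)²) = 13/5 = 2.600; τ_2 = 6.031/2.600 = 2.320 h.
Leg 3: γ = 1/√(1 − 0.7861²) = 1/√0.3820 = 1.618; τ_3 = 32.93/1.618 = 20.35 h.
Total proper time: τ_1 + 2.320 + 20.35 = 34.58, so τ_1 = 34.58 − 22.67 = 11.91 h.
γ_1 = 46.73/11.91 = 3.925; β = √(1 − 1/γ²) = √0.9351.

β = 0.967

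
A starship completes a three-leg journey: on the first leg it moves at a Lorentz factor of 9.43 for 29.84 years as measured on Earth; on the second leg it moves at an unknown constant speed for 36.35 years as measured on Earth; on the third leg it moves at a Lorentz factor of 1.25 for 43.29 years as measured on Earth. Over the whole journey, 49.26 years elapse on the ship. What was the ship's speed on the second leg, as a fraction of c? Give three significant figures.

β = 0.949

Leg 1: γ = 9.43; τ_1 = 29.84/9.430 = 3.164 years.
Leg 2: speed unknown; τ_2 = 36.35/γ_2.
Leg 3: γ = 1.25; τ_3 = 43.29/1.250 = 34.63 years.
Total proper time: 3.164 + τ_2 + 34.63 = 49.26, so τ_2 = 49.26 − 37.80 = 11.46 years.
γ_2 = 36.35/11.46 = 3.171; β = √(1 − 1/γ²) = √0.9005.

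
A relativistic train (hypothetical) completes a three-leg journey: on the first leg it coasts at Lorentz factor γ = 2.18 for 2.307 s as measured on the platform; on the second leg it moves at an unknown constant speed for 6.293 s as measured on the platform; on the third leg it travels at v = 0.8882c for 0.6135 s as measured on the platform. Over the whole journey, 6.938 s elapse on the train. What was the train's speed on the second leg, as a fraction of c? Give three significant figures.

β = 0.457

Leg 1: γ = 2.18; τ_1 = 2.307/2.180 = 1.058 s.
Leg 2: speed unknown; τ_2 = 6.293/γ_2.
Leg 3: γ = 1/√(1 − 0.8882²) = 1/√0.2111 = 2.176; τ_3 = 0.6135/2.176 = 0.2819 s.
Total proper time: 1.058 + τ_2 + 0.2819 = 6.938, so τ_2 = 6.938 − 1.340 = 5.598 s.
γ_2 = 6.293/5.598 = 1.124; β = √(1 − 1/γ²) = √0.2087.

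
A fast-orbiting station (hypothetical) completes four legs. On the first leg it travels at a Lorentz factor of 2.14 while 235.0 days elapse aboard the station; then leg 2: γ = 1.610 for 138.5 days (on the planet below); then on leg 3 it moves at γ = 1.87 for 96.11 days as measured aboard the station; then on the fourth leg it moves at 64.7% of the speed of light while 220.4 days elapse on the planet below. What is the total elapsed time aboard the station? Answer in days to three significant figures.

τ = 585 days

Leg 1: 235.0 days is already measured aboard the station.
Leg 2: γ = 1.610; τ_2 = 138.5/1.610 = 86.02 days.
Leg 3: 96.11 days is already measured aboard the station.
Leg 4: β = 0.647; γ = 1/√(1 − 0.647²) = 1/√0.5814 = 1.311; τ_4 = 220.4/1.311 = 168.1 days.
Total: 235.0 + 86.02 + 96.11 + 168.1 days.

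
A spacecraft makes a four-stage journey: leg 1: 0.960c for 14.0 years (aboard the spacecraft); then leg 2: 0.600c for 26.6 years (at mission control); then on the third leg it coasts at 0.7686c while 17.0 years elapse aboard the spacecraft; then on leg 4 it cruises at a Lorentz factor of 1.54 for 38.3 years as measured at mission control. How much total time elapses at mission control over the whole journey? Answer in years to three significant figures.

Δt = 141 years

Leg 1: γ = 1/√(1 − 0.960²) = 25/7 ≈ 3.571; Δt_1 = 3.571 × 14.0 = 50.00 years.
Leg 2: 26.6 years is already measured at mission control.
Leg 3: γ = 1/√(1 − 0.7686²) = 1/√0.4093 = 1.563; Δt_3 = 1.563 × 17.0 = 26.57 years.
Leg 4: 38.3 years is already measured at mission control.
Total: 50.00 + 26.60 + 26.57 + 38.30 years.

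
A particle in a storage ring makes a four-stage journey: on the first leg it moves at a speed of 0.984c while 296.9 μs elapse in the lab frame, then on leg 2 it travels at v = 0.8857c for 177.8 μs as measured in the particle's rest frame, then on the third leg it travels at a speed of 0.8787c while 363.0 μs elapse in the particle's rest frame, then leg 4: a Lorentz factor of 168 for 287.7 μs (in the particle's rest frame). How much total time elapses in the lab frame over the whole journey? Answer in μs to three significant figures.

Δt = 4.98×10⁴ μs

Leg 1: 296.9 μs is already measured in the lab frame.
Leg 2: γ = 1/√(1 − 0.8857²) = 1/√0.2155 = 2.154; Δt_2 = 2.154 × 177.8 = 383.0 μs.
Leg 3: γ = 1/√(1 − 0.8787²) = 1/√0.2279 = 2.095; Δt_3 = 2.095 × 363.0 = 760.4 μs.
Leg 4: γ = 168; Δt_4 = 168.0 × 287.7 = 4.833×10⁴ μs.
Total: 296.9 + 383.0 + 760.4 + 4.833×10⁴ μs.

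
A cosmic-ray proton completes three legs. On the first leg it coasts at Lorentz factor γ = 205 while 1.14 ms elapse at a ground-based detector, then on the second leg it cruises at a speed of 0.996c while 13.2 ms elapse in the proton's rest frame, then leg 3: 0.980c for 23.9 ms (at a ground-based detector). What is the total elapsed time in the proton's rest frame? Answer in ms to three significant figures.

Leg 1: γ = 205; τ_1 = 1.14/205.0 = 0.005561 ms.
Leg 2: 13.2 ms is already measured in the proton's rest frame.
Leg 3: γ = 1/√(1 − 0.980²) = 1/√0.03960 = 5.025; τ_3 = 23.9/5.025 = 4.756 ms.
Total: 0.005561 + 13.20 + 4.756 ms.

τ = 18.0 ms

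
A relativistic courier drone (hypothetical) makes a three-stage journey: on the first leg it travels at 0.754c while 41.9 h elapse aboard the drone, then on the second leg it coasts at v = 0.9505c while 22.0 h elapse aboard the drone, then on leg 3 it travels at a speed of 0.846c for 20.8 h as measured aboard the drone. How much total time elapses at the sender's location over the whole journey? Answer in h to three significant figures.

Δt = 174 h

Leg 1: γ = 1/√(1 − 0.754²) = 1/√0.4315 = 1.522; Δt_1 = 1.522 × 41.9 = 63.79 h.
Leg 2: γ = 1/√(1 − 0.9505²) = 1/√0.09655 = 3.218; Δt_2 = 3.218 × 22.0 = 70.80 h.
Leg 3: γ = 1/√(1 − 0.846²) = 1/√0.2843 = 1.876; Δt_3 = 1.876 × 20.8 = 39.01 h.
Total: 63.79 + 70.80 + 39.01 h.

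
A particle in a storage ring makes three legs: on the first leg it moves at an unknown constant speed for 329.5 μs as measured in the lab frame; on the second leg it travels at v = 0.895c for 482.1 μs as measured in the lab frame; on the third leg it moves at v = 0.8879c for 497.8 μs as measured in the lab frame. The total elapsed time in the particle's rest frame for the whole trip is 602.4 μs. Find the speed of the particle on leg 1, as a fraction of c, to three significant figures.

β = 0.877

Leg 1: speed unknown; τ_1 = 329.5/γ_1.
Leg 2: γ = 1/√(1 − 0.895²) = 1/√0.1990 = 2.242; τ_2 = 482.1/2.242 = 215.0 μs.
Leg 3: γ = 1/√(1 − 0.8879²) = 1/√0.2116 = 2.174; τ_3 = 497.8/2.174 = 229.0 μs.
Total proper time: τ_1 + 215.0 + 229.0 = 602.4, so τ_1 = 602.4 − 444.1 = 158.3 μs.
γ_1 = 329.5/158.3 = 2.081; β = √(1 − 1/γ²) = √0.7691.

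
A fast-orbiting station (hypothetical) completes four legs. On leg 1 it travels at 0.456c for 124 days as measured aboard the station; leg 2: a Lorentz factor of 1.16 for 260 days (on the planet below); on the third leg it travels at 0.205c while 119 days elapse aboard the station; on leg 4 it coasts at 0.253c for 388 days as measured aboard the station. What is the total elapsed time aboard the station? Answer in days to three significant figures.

Leg 1: 124 days is already measured aboard the station.
Leg 2: γ = 1.16; τ_2 = 260/1.160 = 224.1 days.
Leg 3: 119 days is already measured aboard the station.
Leg 4: 388 days is already measured aboard the station.
Total: 124.0 + 224.1 + 119.0 + 388.0 days.

τ = 855 days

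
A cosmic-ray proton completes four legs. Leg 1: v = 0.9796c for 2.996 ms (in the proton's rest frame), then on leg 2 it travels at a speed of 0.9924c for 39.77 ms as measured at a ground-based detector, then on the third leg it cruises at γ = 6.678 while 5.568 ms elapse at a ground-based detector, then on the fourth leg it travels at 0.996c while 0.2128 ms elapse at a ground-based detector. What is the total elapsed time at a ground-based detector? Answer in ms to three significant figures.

Δt = 60.5 ms

Leg 1: γ = 1/√(1 − 0.9796²) = 1/√0.04038 = 4.976; Δt_1 = 4.976 × 2.996 = 14.91 ms.
Leg 2: 39.77 ms is already measured at a ground-based detector.
Leg 3: 5.568 ms is already measured at a ground-based detector.
Leg 4: 0.2128 ms is already measured at a ground-based detector.
Total: 14.91 + 39.77 + 5.568 + 0.2128 ms.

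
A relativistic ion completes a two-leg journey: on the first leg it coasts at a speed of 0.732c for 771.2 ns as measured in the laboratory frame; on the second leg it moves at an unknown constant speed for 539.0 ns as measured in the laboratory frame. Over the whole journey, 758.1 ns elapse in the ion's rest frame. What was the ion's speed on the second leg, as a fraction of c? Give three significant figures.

Leg 1: γ = 1/√(1 − 0.732²) = 1/√0.4642 = 1.468; τ_1 = 771.2/1.468 = 525.4 ns.
Leg 2: speed unknown; τ_2 = 539.0/γ_2.
Total proper time: 525.4 + τ_2 = 758.1, so τ_2 = 758.1 − 525.4 = 232.7 ns.
γ_2 = 539.0/232.7 = 2.317; β = √(1 − 1/γ²) = √0.8136.

β = 0.902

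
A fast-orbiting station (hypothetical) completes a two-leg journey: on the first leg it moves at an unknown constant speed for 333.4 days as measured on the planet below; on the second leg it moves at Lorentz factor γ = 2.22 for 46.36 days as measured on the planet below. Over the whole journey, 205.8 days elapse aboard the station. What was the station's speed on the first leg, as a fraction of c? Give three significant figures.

Leg 1: speed unknown; τ_1 = 333.4/γ_1.
Leg 2: γ = 2.22; τ_2 = 46.36/2.220 = 20.88 days.
Total proper time: τ_1 + 20.88 = 205.8, so τ_1 = 205.8 − 20.88 = 184.9 days.
γ_1 = 333.4/184.9 = 1.803; β = √(1 − 1/γ²) = √0.6924.

β = 0.832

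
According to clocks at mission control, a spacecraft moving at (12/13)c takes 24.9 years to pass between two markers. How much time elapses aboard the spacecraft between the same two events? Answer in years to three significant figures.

γ = 1/√(1 − (12/13)²) = 13/5 = 2.600
The interval measured at mission control is the dilated one; the clock aboard the spacecraft measures the proper time τ = Δt/γ = 24.9/2.600 years.

τ = 9.58 years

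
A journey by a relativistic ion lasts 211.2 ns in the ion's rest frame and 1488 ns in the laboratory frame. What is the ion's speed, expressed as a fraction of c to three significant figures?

v = 0.990c

The proper time is measured in the ion's rest frame (both events occur at the ion's location); Δt is measured in the laboratory frame. γ = Δt/τ = 1488/211.2 = 7.045.
β = √(1 − 1/γ²) = √(1 − 0.02015) = √0.9799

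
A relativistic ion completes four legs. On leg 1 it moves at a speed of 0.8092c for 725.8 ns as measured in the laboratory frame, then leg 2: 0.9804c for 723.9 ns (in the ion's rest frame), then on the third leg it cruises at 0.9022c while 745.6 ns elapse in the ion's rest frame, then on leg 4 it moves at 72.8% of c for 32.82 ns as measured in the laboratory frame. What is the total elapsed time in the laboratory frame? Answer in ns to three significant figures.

Δt = 6160 ns

Leg 1: 725.8 ns is already measured in the laboratory frame.
Leg 2: γ = 1/√(1 − 0.9804²) = 1/√0.03882 = 5.076; Δt_2 = 5.076 × 723.9 = 3674 ns.
Leg 3: γ = 1/√(1 − 0.9022²) = 1/√0.1860 = 2.318; Δt_3 = 2.318 × 745.6 = 1729 ns.
Leg 4: 32.82 ns is already measured in the laboratory frame.
Total: 725.8 + 3674 + 1729 + 32.82 ns.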